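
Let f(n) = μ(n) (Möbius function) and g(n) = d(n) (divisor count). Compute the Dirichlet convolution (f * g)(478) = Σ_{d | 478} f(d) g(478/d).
(μ * d)(478) = 1

Divisors of 478: [1, 2, 239, 478]. For each d | 478:
  d = 1: μ(1) · d(478/1) = 1 · 4 = 4
  d = 2: μ(2) · d(478/2) = -1 · 2 = -2
  d = 239: μ(239) · d(478/239) = -1 · 2 = -2
  d = 478: μ(478) · d(478/478) = 1 · 1 = 1
Summing: (μ * d)(478) = 4 + -2 + -2 + 1 = 1.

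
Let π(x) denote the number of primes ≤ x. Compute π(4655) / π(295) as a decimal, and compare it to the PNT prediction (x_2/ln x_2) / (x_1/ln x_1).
π(4655)/π(295) = 629/62 ≈ 10.1452;  PNT prediction ≈ 10.6254.

π(295) = 62 and π(4655) = 629, so π(4655)/π(295) ≈ 10.1452. The PNT-predicted ratio is (4655/ln(4655)) / (295/ln(295)) ≈ 10.6254. The two agree to within a few percent, as expected.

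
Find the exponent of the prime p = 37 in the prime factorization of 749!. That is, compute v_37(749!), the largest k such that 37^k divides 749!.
v_37(749!) = 20

Legendre's formula: v_p(n!) = Σ_{k ≥ 1} ⌊n / p^k⌋. For p = 37, n = 749, the terms are:
  ⌊749/37^1⌋ = ⌊749/37⌋ = 20
(the next term ⌊749/37^2⌋ = 0, terminating the sum). Summing: v_37(749!) = 20 = 20.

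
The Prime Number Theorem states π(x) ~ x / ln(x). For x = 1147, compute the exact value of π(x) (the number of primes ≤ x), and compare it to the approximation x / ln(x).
π(1147) = 189;  x/ln(x) ≈ 162.81;  relative error ≈ 13.86%.

Directly count primes up to 1147: π(1147) = 189. The PNT approximation gives 1147/ln(1147) ≈ 1147/7.04491 ≈ 162.81. Relative error (π(x) − x/ln(x)) / π(x) ≈ 13.86%; the approximation is known to undercount slightly (Li(x) is a better estimate).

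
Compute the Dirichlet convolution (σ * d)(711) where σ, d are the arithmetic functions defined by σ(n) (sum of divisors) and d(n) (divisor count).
(σ * d)(711) = 1968

Divisors of 711: [1, 3, 9, 79, 237, 711]. For each d | 711:
  d = 1: σ(1) · d(711/1) = 1 · 6 = 6
  d = 3: σ(3) · d(711/3) = 4 · 4 = 16
  d = 9: σ(9) · d(711/9) = 13 · 2 = 26
  d = 79: σ(79) · d(711/79) = 80 · 3 = 240
  d = 237: σ(237) · d(711/237) = 320 · 2 = 640
  d = 711: σ(711) · d(711/711) = 1040 · 1 = 1040
Summing: (σ * d)(711) = 6 + 16 + 26 + 240 + 640 + 1040 = 1968.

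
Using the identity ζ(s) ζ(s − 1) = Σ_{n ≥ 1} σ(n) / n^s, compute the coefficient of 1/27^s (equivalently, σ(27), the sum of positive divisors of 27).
σ(27) = 40

In the product (Σ m^0/m^s)(Σ k / k^s) = Σ (Σ_{d | n} d) / n^s, the coefficient of 1/n^s is σ(n) = Σ_{d | n} d. For n = 27, divisors are [1, 3, 9, 27]; summing: σ(27) = 40.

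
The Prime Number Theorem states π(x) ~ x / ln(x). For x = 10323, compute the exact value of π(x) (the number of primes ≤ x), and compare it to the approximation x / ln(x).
π(10323) = 1266;  x/ln(x) ≈ 1116.95;  relative error ≈ 11.77%.

Directly count primes up to 10323: π(10323) = 1266. The PNT approximation gives 10323/ln(10323) ≈ 10323/9.24213 ≈ 1116.95. Relative error (π(x) − x/ln(x)) / π(x) ≈ 11.77%; the approximation is known to undercount slightly (Li(x) is a better estimate).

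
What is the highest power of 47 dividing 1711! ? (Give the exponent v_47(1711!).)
v_47(1711!) = 36

Legendre's formula: v_p(n!) = Σ_{k ≥ 1} ⌊n / p^k⌋. For p = 47, n = 1711, the terms are:
  ⌊1711/47^1⌋ = ⌊1711/47⌋ = 36
(the next term ⌊1711/47^2⌋ = 0, terminating the sum). Summing: v_47(1711!) = 36 = 36.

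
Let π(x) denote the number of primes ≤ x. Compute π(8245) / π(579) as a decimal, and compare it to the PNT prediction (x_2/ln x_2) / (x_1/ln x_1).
π(8245)/π(579) = 1035/106 ≈ 9.7642;  PNT prediction ≈ 10.0457.

π(579) = 106 and π(8245) = 1035, so π(8245)/π(579) ≈ 9.7642. The PNT-predicted ratio is (8245/ln(8245)) / (579/ln(579)) ≈ 10.0457. The two agree to within a few percent, as expected.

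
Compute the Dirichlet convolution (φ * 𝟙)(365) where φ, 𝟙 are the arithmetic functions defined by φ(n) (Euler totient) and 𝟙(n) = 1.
(φ * 𝟙)(365) = 365

Divisors of 365: [1, 5, 73, 365]. For each d | 365:
  d = 1: φ(1) · 𝟙(365/1) = 1 · 1 = 1
  d = 5: φ(5) · 𝟙(365/5) = 4 · 1 = 4
  d = 73: φ(73) · 𝟙(365/73) = 72 · 1 = 72
  d = 365: φ(365) · 𝟙(365/365) = 288 · 1 = 288
Summing: (φ * 𝟙)(365) = 1 + 4 + 72 + 288 = 365.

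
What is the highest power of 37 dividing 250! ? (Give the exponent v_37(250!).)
v_37(250!) = 6

Legendre's formula: v_p(n!) = Σ_{k ≥ 1} ⌊n / p^k⌋. For p = 37, n = 250, the terms are:
  ⌊250/37^1⌋ = ⌊250/37⌋ = 6
(the next term ⌊250/37^2⌋ = 0, terminating the sum). Summing: v_37(250!) = 6 = 6.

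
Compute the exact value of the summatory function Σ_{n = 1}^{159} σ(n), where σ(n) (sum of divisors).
Σ_{n ≤ 159} σ(n) = 20776

Compute σ(n) for each 1 ≤ n ≤ 159: σ(1) = 1, σ(2) = 3, σ(3) = 4, σ(4) = 7, σ(5) = 6, σ(6) = 12, σ(7) = 8, σ(8) = 15, σ(9) = 13, σ(10) = 18, σ(11) = 12, σ(12) = 28, σ(13) = 14, σ(14) = 24, σ(15) = 24, σ(16) = 31, σ(17) = 18, σ(18) = 39, σ(19) = 20, σ(20) = 42, σ(21) = 32, σ(22) = 36, σ(23) = 24, σ(24) = 60, σ(25) = 31, σ(26) = 42, σ(27) = 40, σ(28) = 56, σ(29) = 30, σ(30) = 72, σ(31) = 32, σ(32) = 63, σ(33) = 48, σ(34) = 54, σ(35) = 48, σ(36) = 91, σ(37) = 38, σ(38) = 60, σ(39) = 56, σ(40) = 90, σ(41) = 42, σ(42) = 96, σ(43) = 44, σ(44) = 84, σ(45) = 78, σ(46) = 72, σ(47) = 48, σ(48) = 124, σ(49) = 57, σ(50) = 93, σ(51) = 72, σ(52) = 98, σ(53) = 54, σ(54) = 120, σ(55) = 72, σ(56) = 120, σ(57) = 80, σ(58) = 90, σ(59) = 60, σ(60) = 168, σ(61) = 62, σ(62) = 96, σ(63) = 104, σ(64) = 127, σ(65) = 84, σ(66) = 144, σ(67) = 68, σ(68) = 126, σ(69) = 96, σ(70) = 144, σ(71) = 72, σ(72) = 195, σ(73) = 74, σ(74) = 114, σ(75) = 124, σ(76) = 140, σ(77) = 96, σ(78) = 168, σ(79) = 80, σ(80) = 186, σ(81) = 121, σ(82) = 126, σ(83) = 84, σ(84) = 224, σ(85) = 108, σ(86) = 132, σ(87) = 120, σ(88) = 180, σ(89) = 90, σ(90) = 234, σ(91) = 112, σ(92) = 168, σ(93) = 128, σ(94) = 144, σ(95) = 120, σ(96) = 252, σ(97) = 98, σ(98) = 171, σ(99) = 156, σ(100) = 217, σ(101) = 102, σ(102) = 216, σ(103) = 104, σ(104) = 210, σ(105) = 192, σ(106) = 162, σ(107) = 108, σ(108) = 280, σ(109) = 110, σ(110) = 216, σ(111) = 152, σ(112) = 248, σ(113) = 114, σ(114) = 240, σ(115) = 144, σ(116) = 210, σ(117) = 182, σ(118) = 180, σ(119) = 144, σ(120) = 360, σ(121) = 133, σ(122) = 186, σ(123) = 168, σ(124) = 224, σ(125) = 156, σ(126) = 312, σ(127) = 128, σ(128) = 255, σ(129) = 176, σ(130) = 252, σ(131) = 132, σ(132) = 336, σ(133) = 160, σ(134) = 204, σ(135) = 240, σ(136) = 270, σ(137) = 138, σ(138) = 288, σ(139) = 140, σ(140) = 336, σ(141) = 192, σ(142) = 216, σ(143) = 168, σ(144) = 403, σ(145) = 180, σ(146) = 222, σ(147) = 228, σ(148) = 266, σ(149) = 150, σ(150) = 372, σ(151) = 152, σ(152) = 300, σ(153) = 234, σ(154) = 288, σ(155) = 192, σ(156) = 392, σ(157) = 158, σ(158) = 240, σ(159) = 216. Summing all 159 values: 20776. (Average order: Σ_{n ≤ x} σ(n) ~ (π²/12) x². For x = 159, (π²/12)·159² ≈ 20792.79.)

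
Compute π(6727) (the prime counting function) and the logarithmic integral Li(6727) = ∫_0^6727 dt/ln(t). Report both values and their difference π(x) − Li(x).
π(6727) = 867;  Li(6727) ≈ 883.43;  π(x) − Li(x) ≈ -16.43.

Direct count of primes ≤ 6727 gives π(6727) = 867. Numerical evaluation of the logarithmic integral gives Li(6727) ≈ 883.43. The difference π(x) − Li(x) ≈ -16.43 is typically negative for small/moderate x (Li(x) overestimates), though Littlewood's theorem shows this sign changes infinitely often.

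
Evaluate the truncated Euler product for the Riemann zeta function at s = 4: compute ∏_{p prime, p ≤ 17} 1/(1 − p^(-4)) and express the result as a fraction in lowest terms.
∏ = 54205291183043/50083135488000

The primes p ≤ 17 are [2, 3, 5, 7, 11, 13, 17]. For each prime, (1 − 1/p^4)^(-1) = p^4 / (p^4 − 1). The product is (1 − 1/2^4)^(-1), (1 − 1/3^4)^(-1), (1 − 1/5^4)^(-1), (1 − 1/7^4)^(-1), (1 − 1/11^4)^(-1), (1 − 1/13^4)^(-1), (1 − 1/17^4)^(-1) = ∏ p^4 / (p^4 − 1) = 54205291183043/50083135488000.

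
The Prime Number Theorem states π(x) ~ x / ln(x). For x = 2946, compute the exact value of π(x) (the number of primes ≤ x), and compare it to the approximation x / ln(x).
π(2946) = 424;  x/ln(x) ≈ 368.79;  relative error ≈ 13.02%.

Directly count primes up to 2946: π(2946) = 424. The PNT approximation gives 2946/ln(2946) ≈ 2946/7.98820 ≈ 368.79. Relative error (π(x) − x/ln(x)) / π(x) ≈ 13.02%; the approximation is known to undercount slightly (Li(x) is a better estimate).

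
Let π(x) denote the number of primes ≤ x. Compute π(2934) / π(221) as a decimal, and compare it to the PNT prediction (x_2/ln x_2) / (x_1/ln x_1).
π(2934)/π(221) = 423/47 ≈ 9.0000;  PNT prediction ≈ 8.9761.

π(221) = 47 and π(2934) = 423, so π(2934)/π(221) ≈ 9.0000. The PNT-predicted ratio is (2934/ln(2934)) / (221/ln(221)) ≈ 8.9761. The two agree to within a few percent, as expected.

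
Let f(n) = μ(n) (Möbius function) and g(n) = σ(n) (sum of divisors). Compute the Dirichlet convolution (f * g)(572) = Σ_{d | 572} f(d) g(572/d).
(μ * σ)(572) = 572

Divisors of 572: [1, 2, 4, 11, 13, 22, 26, 44, 52, 143, 286, 572]. For each d | 572:
  d = 1: μ(1) · σ(572/1) = 1 · 1176 = 1176
  d = 2: μ(2) · σ(572/2) = -1 · 504 = -504
  d = 4: μ(4) · σ(572/4) = 0 · 168 = 0
  d = 11: μ(11) · σ(572/11) = -1 · 98 = -98
  d = 13: μ(13) · σ(572/13) = -1 · 84 = -84
  d = 22: μ(22) · σ(572/22) = 1 · 42 = 42
  d = 26: μ(26) · σ(572/26) = 1 · 36 = 36
  d = 44: μ(44) · σ(572/44) = 0 · 14 = 0
  d = 52: μ(52) · σ(572/52) = 0 · 12 = 0
  d = 143: μ(143) · σ(572/143) = 1 · 7 = 7
  d = 286: μ(286) · σ(572/286) = -1 · 3 = -3
  d = 572: μ(572) · σ(572/572) = 0 · 1 = 0
Summing: (μ * σ)(572) = 1176 + -504 + 0 + -98 + -84 + 42 + 36 + 0 + 0 + 7 + -3 + 0 = 572.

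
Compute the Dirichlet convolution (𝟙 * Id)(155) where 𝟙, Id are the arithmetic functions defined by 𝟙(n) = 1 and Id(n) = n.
(𝟙 * Id)(155) = 192

Divisors of 155: [1, 5, 31, 155]. For each d | 155:
  d = 1: 𝟙(1) · Id(155/1) = 1 · 155 = 155
  d = 5: 𝟙(5) · Id(155/5) = 1 · 31 = 31
  d = 31: 𝟙(31) · Id(155/31) = 1 · 5 = 5
  d = 155: 𝟙(155) · Id(155/155) = 1 · 1 = 1
Summing: (𝟙 * Id)(155) = 155 + 31 + 5 + 1 = 192.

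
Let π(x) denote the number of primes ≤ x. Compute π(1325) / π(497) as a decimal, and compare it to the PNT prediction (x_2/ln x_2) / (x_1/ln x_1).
π(1325)/π(497) = 216/94 ≈ 2.2979;  PNT prediction ≈ 2.3024.

π(497) = 94 and π(1325) = 216, so π(1325)/π(497) ≈ 2.2979. The PNT-predicted ratio is (1325/ln(1325)) / (497/ln(497)) ≈ 2.3024. The two agree to within a few percent, as expected.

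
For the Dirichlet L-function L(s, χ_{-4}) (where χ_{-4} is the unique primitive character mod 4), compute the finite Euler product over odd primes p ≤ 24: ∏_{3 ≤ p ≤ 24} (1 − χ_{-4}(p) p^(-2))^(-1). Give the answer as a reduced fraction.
∏ = 7900068038863/8628726988800

The odd primes p ≤ 24 are [3, 5, 7, 11, 13, 17, 19, 23]. For each, χ(p) = 1 if p ≡ 1 mod 4, χ(p) = −1 if p ≡ 3 mod 4. Taking (1 − χ(p)/p^2)^(-1) = p^2/(p^2 − χ(p)): (1 − (-1)/3^2)^(-1) · (1 − (1)/5^2)^(-1) · (1 − (-1)/7^2)^(-1) · (1 − (-1)/11^2)^(-1) · (1 − (1)/13^2)^(-1) · (1 − (1)/17^2)^(-1) · (1 − (-1)/19^2)^(-1) · (1 − (-1)/23^2)^(-1) = 7900068038863/8628726988800.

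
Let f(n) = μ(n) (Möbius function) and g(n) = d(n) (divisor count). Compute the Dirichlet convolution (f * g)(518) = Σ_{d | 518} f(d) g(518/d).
(μ * d)(518) = 1

Divisors of 518: [1, 2, 7, 14, 37, 74, 259, 518]. For each d | 518:
  d = 1: μ(1) · d(518/1) = 1 · 8 = 8
  d = 2: μ(2) · d(518/2) = -1 · 4 = -4
  d = 7: μ(7) · d(518/7) = -1 · 4 = -4
  d = 14: μ(14) · d(518/14) = 1 · 2 = 2
  d = 37: μ(37) · d(518/37) = -1 · 4 = -4
  d = 74: μ(74) · d(518/74) = 1 · 2 = 2
  d = 259: μ(259) · d(518/259) = 1 · 2 = 2
  d = 518: μ(518) · d(518/518) = -1 · 1 = -1
Summing: (μ * d)(518) = 8 + -4 + -4 + 2 + -4 + 2 + 2 + -1 = 1.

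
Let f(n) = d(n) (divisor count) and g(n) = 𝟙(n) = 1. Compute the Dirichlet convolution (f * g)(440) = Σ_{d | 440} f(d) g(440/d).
(d * 𝟙)(440) = 90

Divisors of 440: [1, 2, 4, 5, 8, 10, 11, 20, 22, 40, 44, 55, 88, 110, 220, 440]. For each d | 440:
  d = 1: d(1) · 𝟙(440/1) = 1 · 1 = 1
  d = 2: d(2) · 𝟙(440/2) = 2 · 1 = 2
  d = 4: d(4) · 𝟙(440/4) = 3 · 1 = 3
  d = 5: d(5) · 𝟙(440/5) = 2 · 1 = 2
  d = 8: d(8) · 𝟙(440/8) = 4 · 1 = 4
  d = 10: d(10) · 𝟙(440/10) = 4 · 1 = 4
  d = 11: d(11) · 𝟙(440/11) = 2 · 1 = 2
  d = 20: d(20) · 𝟙(440/20) = 6 · 1 = 6
  d = 22: d(22) · 𝟙(440/22) = 4 · 1 = 4
  d = 40: d(40) · 𝟙(440/40) = 8 · 1 = 8
  d = 44: d(44) · 𝟙(440/44) = 6 · 1 = 6
  d = 55: d(55) · 𝟙(440/55) = 4 · 1 = 4
  d = 88: d(88) · 𝟙(440/88) = 8 · 1 = 8
  d = 110: d(110) · 𝟙(440/110) = 8 · 1 = 8
  d = 220: d(220) · 𝟙(440/220) = 12 · 1 = 12
  d = 440: d(440) · 𝟙(440/440) = 16 · 1 = 16
Summing: (d * 𝟙)(440) = 1 + 2 + 3 + 2 + 4 + 4 + 2 + 6 + 4 + 8 + 6 + 4 + 8 + 8 + 12 + 16 = 90.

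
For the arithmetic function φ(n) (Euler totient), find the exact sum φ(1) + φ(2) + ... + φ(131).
Σ_{n ≤ 131} φ(n) = 5284

Compute φ(n) for each 1 ≤ n ≤ 131: φ(1) = 1, φ(2) = 1, φ(3) = 2, φ(4) = 2, φ(5) = 4, φ(6) = 2, φ(7) = 6, φ(8) = 4, φ(9) = 6, φ(10) = 4, φ(11) = 10, φ(12) = 4, φ(13) = 12, φ(14) = 6, φ(15) = 8, φ(16) = 8, φ(17) = 16, φ(18) = 6, φ(19) = 18, φ(20) = 8, φ(21) = 12, φ(22) = 10, φ(23) = 22, φ(24) = 8, φ(25) = 20, φ(26) = 12, φ(27) = 18, φ(28) = 12, φ(29) = 28, φ(30) = 8, φ(31) = 30, φ(32) = 16, φ(33) = 20, φ(34) = 16, φ(35) = 24, φ(36) = 12, φ(37) = 36, φ(38) = 18, φ(39) = 24, φ(40) = 16, φ(41) = 40, φ(42) = 12, φ(43) = 42, φ(44) = 20, φ(45) = 24, φ(46) = 22, φ(47) = 46, φ(48) = 16, φ(49) = 42, φ(50) = 20, φ(51) = 32, φ(52) = 24, φ(53) = 52, φ(54) = 18, φ(55) = 40, φ(56) = 24, φ(57) = 36, φ(58) = 28, φ(59) = 58, φ(60) = 16, φ(61) = 60, φ(62) = 30, φ(63) = 36, φ(64) = 32, φ(65) = 48, φ(66) = 20, φ(67) = 66, φ(68) = 32, φ(69) = 44, φ(70) = 24, φ(71) = 70, φ(72) = 24, φ(73) = 72, φ(74) = 36, φ(75) = 40, φ(76) = 36, φ(77) = 60, φ(78) = 24, φ(79) = 78, φ(80) = 32, φ(81) = 54, φ(82) = 40, φ(83) = 82, φ(84) = 24, φ(85) = 64, φ(86) = 42, φ(87) = 56, φ(88) = 40, φ(89) = 88, φ(90) = 24, φ(91) = 72, φ(92) = 44, φ(93) = 60, φ(94) = 46, φ(95) = 72, φ(96) = 32, φ(97) = 96, φ(98) = 42, φ(99) = 60, φ(100) = 40, φ(101) = 100, φ(102) = 32, φ(103) = 102, φ(104) = 48, φ(105) = 48, φ(106) = 52, φ(107) = 106, φ(108) = 36, φ(109) = 108, φ(110) = 40, φ(111) = 72, φ(112) = 48, φ(113) = 112, φ(114) = 36, φ(115) = 88, φ(116) = 56, φ(117) = 72, φ(118) = 58, φ(119) = 96, φ(120) = 32, φ(121) = 110, φ(122) = 60, φ(123) = 80, φ(124) = 60, φ(125) = 100, φ(126) = 36, φ(127) = 126, φ(128) = 64, φ(129) = 84, φ(130) = 48, φ(131) = 130. Summing all 131 values: 5284. (Average order: Σ_{n ≤ x} φ(n) ~ (3/π²) x². For x = 131, (3/π²)·131² ≈ 5216.32.)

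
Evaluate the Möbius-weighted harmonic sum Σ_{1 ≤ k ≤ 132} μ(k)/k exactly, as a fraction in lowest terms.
Σ μ(k)/k = -4282394934202784040475989054340166706696769726931/525896479052627740771371797072411912900610967452630

Values of μ(k) for 1 ≤ k ≤ 132: μ(1) = 1, μ(2) = -1, μ(3) = -1, μ(5) = -1, μ(6) = 1, μ(7) = -1, μ(10) = 1, μ(11) = -1, μ(13) = -1, μ(14) = 1, μ(15) = 1, μ(17) = -1, μ(19) = -1, μ(21) = 1, μ(22) = 1, μ(23) = -1, μ(26) = 1, μ(29) = -1, μ(30) = -1, μ(31) = -1, μ(33) = 1, μ(34) = 1, μ(35) = 1, μ(37) = -1, μ(38) = 1, μ(39) = 1, μ(41) = -1, μ(42) = -1, μ(43) = -1, μ(46) = 1, μ(47) = -1, μ(51) = 1, μ(53) = -1, μ(55) = 1, μ(57) = 1, μ(58) = 1, μ(59) = -1, μ(61) = -1, μ(62) = 1, μ(65) = 1, μ(66) = -1, μ(67) = -1, μ(69) = 1, μ(70) = -1, μ(71) = -1, μ(73) = -1, μ(74) = 1, μ(77) = 1, μ(78) = -1, μ(79) = -1, μ(82) = 1, μ(83) = -1, μ(85) = 1, μ(86) = 1, μ(87) = 1, μ(89) = -1, μ(91) = 1, μ(93) = 1, μ(94) = 1, μ(95) = 1, μ(97) = -1, μ(101) = -1, μ(102) = -1, μ(103) = -1, μ(105) = -1, μ(106) = 1, μ(107) = -1, μ(109) = -1, μ(110) = -1, μ(111) = 1, μ(113) = -1, μ(114) = -1, μ(115) = 1, μ(118) = 1, μ(119) = 1, μ(122) = 1, μ(123) = 1, μ(127) = -1, μ(129) = 1, μ(130) = -1, μ(131) = -1, with μ = 0 on non-squarefree integers. Summing μ(k)/k for k where μ(k) ≠ 0 gives -4282394934202784040475989054340166706696769726931/525896479052627740771371797072411912900610967452630 ≈ -0.0081. (PNT ⟺ this sum → 0 as n → ∞.)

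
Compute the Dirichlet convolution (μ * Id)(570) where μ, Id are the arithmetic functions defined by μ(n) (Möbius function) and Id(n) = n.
(μ * Id)(570) = 144

Divisors of 570: [1, 2, 3, 5, 6, 10, 15, 19, 30, 38, 57, 95, 114, 190, 285, 570]. For each d | 570:
  d = 1: μ(1) · Id(570/1) = 1 · 570 = 570
  d = 2: μ(2) · Id(570/2) = -1 · 285 = -285
  d = 3: μ(3) · Id(570/3) = -1 · 190 = -190
  d = 5: μ(5) · Id(570/5) = -1 · 114 = -114
  d = 6: μ(6) · Id(570/6) = 1 · 95 = 95
  d = 10: μ(10) · Id(570/10) = 1 · 57 = 57
  d = 15: μ(15) · Id(570/15) = 1 · 38 = 38
  d = 19: μ(19) · Id(570/19) = -1 · 30 = -30
  d = 30: μ(30) · Id(570/30) = -1 · 19 = -19
  d = 38: μ(38) · Id(570/38) = 1 · 15 = 15
  d = 57: μ(57) · Id(570/57) = 1 · 10 = 10
  d = 95: μ(95) · Id(570/95) = 1 · 6 = 6
  d = 114: μ(114) · Id(570/114) = -1 · 5 = -5
  d = 190: μ(190) · Id(570/190) = -1 · 3 = -3
  d = 285: μ(285) · Id(570/285) = -1 · 2 = -2
  d = 570: μ(570) · Id(570/570) = 1 · 1 = 1
Summing: (μ * Id)(570) = 570 + -285 + -190 + -114 + 95 + 57 + 38 + -30 + -19 + 15 + 10 + 6 + -5 + -3 + -2 + 1 = 144.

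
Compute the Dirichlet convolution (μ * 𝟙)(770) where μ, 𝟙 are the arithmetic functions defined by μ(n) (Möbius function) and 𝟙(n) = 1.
(μ * 𝟙)(770) = 0

Divisors of 770: [1, 2, 5, 7, 10, 11, 14, 22, 35, 55, 70, 77, 110, 154, 385, 770]. For each d | 770:
  d = 1: μ(1) · 𝟙(770/1) = 1 · 1 = 1
  d = 2: μ(2) · 𝟙(770/2) = -1 · 1 = -1
  d = 5: μ(5) · 𝟙(770/5) = -1 · 1 = -1
  d = 7: μ(7) · 𝟙(770/7) = -1 · 1 = -1
  d = 10: μ(10) · 𝟙(770/10) = 1 · 1 = 1
  d = 11: μ(11) · 𝟙(770/11) = -1 · 1 = -1
  d = 14: μ(14) · 𝟙(770/14) = 1 · 1 = 1
  d = 22: μ(22) · 𝟙(770/22) = 1 · 1 = 1
  d = 35: μ(35) · 𝟙(770/35) = 1 · 1 = 1
  d = 55: μ(55) · 𝟙(770/55) = 1 · 1 = 1
  d = 70: μ(70) · 𝟙(770/70) = -1 · 1 = -1
  d = 77: μ(77) · 𝟙(770/77) = 1 · 1 = 1
  d = 110: μ(110) · 𝟙(770/110) = -1 · 1 = -1
  d = 154: μ(154) · 𝟙(770/154) = -1 · 1 = -1
  d = 385: μ(385) · 𝟙(770/385) = -1 · 1 = -1
  d = 770: μ(770) · 𝟙(770/770) = 1 · 1 = 1
Summing: (μ * 𝟙)(770) = 1 + -1 + -1 + -1 + 1 + -1 + 1 + 1 + 1 + 1 + -1 + 1 + -1 + -1 + -1 + 1 = 0.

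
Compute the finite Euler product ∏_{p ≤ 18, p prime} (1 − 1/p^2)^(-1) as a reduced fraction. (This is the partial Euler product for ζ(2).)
∏ = 206841635/127401984

The primes p ≤ 18 are [2, 3, 5, 7, 11, 13, 17]. For each prime, (1 − 1/p^2)^(-1) = p^2 / (p^2 − 1). The product is (1 − 1/2^2)^(-1), (1 − 1/3^2)^(-1), (1 − 1/5^2)^(-1), (1 − 1/7^2)^(-1), (1 − 1/11^2)^(-1), (1 − 1/13^2)^(-1), (1 − 1/17^2)^(-1) = ∏ p^2 / (p^2 − 1) = 206841635/127401984.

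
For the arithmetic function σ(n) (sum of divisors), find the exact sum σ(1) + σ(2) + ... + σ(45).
Σ_{n ≤ 45} σ(n) = 1686

Compute σ(n) for each 1 ≤ n ≤ 45: σ(1) = 1, σ(2) = 3, σ(3) = 4, σ(4) = 7, σ(5) = 6, σ(6) = 12, σ(7) = 8, σ(8) = 15, σ(9) = 13, σ(10) = 18, σ(11) = 12, σ(12) = 28, σ(13) = 14, σ(14) = 24, σ(15) = 24, σ(16) = 31, σ(17) = 18, σ(18) = 39, σ(19) = 20, σ(20) = 42, σ(21) = 32, σ(22) = 36, σ(23) = 24, σ(24) = 60, σ(25) = 31, σ(26) = 42, σ(27) = 40, σ(28) = 56, σ(29) = 30, σ(30) = 72, σ(31) = 32, σ(32) = 63, σ(33) = 48, σ(34) = 54, σ(35) = 48, σ(36) = 91, σ(37) = 38, σ(38) = 60, σ(39) = 56, σ(40) = 90, σ(41) = 42, σ(42) = 96, σ(43) = 44, σ(44) = 84, σ(45) = 78. Summing all 45 values: 1686. (Average order: Σ_{n ≤ x} σ(n) ~ (π²/12) x². For x = 45, (π²/12)·45² ≈ 1665.50.)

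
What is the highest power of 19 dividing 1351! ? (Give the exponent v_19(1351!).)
v_19(1351!) = 74

Legendre's formula: v_p(n!) = Σ_{k ≥ 1} ⌊n / p^k⌋. For p = 19, n = 1351, the terms are:
  ⌊1351/19^1⌋ = ⌊1351/19⌋ = 71
  ⌊1351/19^2⌋ = ⌊1351/361⌋ = 3
(the next term ⌊1351/19^3⌋ = 0, terminating the sum). Summing: v_19(1351!) = 71 + 3 = 74.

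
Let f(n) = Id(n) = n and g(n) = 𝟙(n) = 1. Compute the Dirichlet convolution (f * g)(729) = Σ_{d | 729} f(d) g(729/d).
(Id * 𝟙)(729) = 1093

Divisors of 729: [1, 3, 9, 27, 81, 243, 729]. For each d | 729:
  d = 1: Id(1) · 𝟙(729/1) = 1 · 1 = 1
  d = 3: Id(3) · 𝟙(729/3) = 3 · 1 = 3
  d = 9: Id(9) · 𝟙(729/9) = 9 · 1 = 9
  d = 27: Id(27) · 𝟙(729/27) = 27 · 1 = 27
  d = 81: Id(81) · 𝟙(729/81) = 81 · 1 = 81
  d = 243: Id(243) · 𝟙(729/243) = 243 · 1 = 243
  d = 729: Id(729) · 𝟙(729/729) = 729 · 1 = 729
Summing: (Id * 𝟙)(729) = 1 + 3 + 9 + 27 + 81 + 243 + 729 = 1093.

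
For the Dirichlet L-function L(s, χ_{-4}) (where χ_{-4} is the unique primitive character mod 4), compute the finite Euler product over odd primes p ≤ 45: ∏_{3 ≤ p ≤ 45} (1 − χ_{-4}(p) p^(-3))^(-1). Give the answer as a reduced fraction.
∏ = 53382899586415799670070183783895/55093305095879233542015487574016

The odd primes p ≤ 45 are [3, 5, 7, 11, 13, 17, 19, 23, 29, 31, 37, 41, 43]. For each, χ(p) = 1 if p ≡ 1 mod 4, χ(p) = −1 if p ≡ 3 mod 4. Taking (1 − χ(p)/p^3)^(-1) = p^3/(p^3 − χ(p)): (1 − (-1)/3^3)^(-1) · (1 − (1)/5^3)^(-1) · (1 − (-1)/7^3)^(-1) · (1 − (-1)/11^3)^(-1) · (1 − (1)/13^3)^(-1) · (1 − (1)/17^3)^(-1) · (1 − (-1)/19^3)^(-1) · (1 − (-1)/23^3)^(-1) · (1 − (1)/29^3)^(-1) · (1 − (-1)/31^3)^(-1) · (1 − (1)/37^3)^(-1) · (1 − (1)/41^3)^(-1) · (1 − (-1)/43^3)^(-1) = 53382899586415799670070183783895/55093305095879233542015487574016.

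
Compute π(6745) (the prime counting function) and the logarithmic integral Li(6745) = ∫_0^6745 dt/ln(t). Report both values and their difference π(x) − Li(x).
π(6745) = 869;  Li(6745) ≈ 885.47;  π(x) − Li(x) ≈ -16.47.

Direct count of primes ≤ 6745 gives π(6745) = 869. Numerical evaluation of the logarithmic integral gives Li(6745) ≈ 885.47. The difference π(x) − Li(x) ≈ -16.47 is typically negative for small/moderate x (Li(x) overestimates), though Littlewood's theorem shows this sign changes infinitely often.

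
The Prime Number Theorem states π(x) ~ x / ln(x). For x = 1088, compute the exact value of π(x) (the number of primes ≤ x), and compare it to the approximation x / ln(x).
π(1088) = 181;  x/ln(x) ≈ 155.60;  relative error ≈ 14.03%.

Directly count primes up to 1088: π(1088) = 181. The PNT approximation gives 1088/ln(1088) ≈ 1088/6.99210 ≈ 155.60. Relative error (π(x) − x/ln(x)) / π(x) ≈ 14.03%; the approximation is known to undercount slightly (Li(x) is a better estimate).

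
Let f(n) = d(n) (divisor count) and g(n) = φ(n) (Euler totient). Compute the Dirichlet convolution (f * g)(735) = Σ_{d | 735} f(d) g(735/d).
(d * φ)(735) = 1368

Divisors of 735: [1, 3, 5, 7, 15, 21, 35, 49, 105, 147, 245, 735]. For each d | 735:
  d = 1: d(1) · φ(735/1) = 1 · 336 = 336
  d = 3: d(3) · φ(735/3) = 2 · 168 = 336
  d = 5: d(5) · φ(735/5) = 2 · 84 = 168
  d = 7: d(7) · φ(735/7) = 2 · 48 = 96
  d = 15: d(15) · φ(735/15) = 4 · 42 = 168
  d = 21: d(21) · φ(735/21) = 4 · 24 = 96
  d = 35: d(35) · φ(735/35) = 4 · 12 = 48
  d = 49: d(49) · φ(735/49) = 3 · 8 = 24
  d = 105: d(105) · φ(735/105) = 8 · 6 = 48
  d = 147: d(147) · φ(735/147) = 6 · 4 = 24
  d = 245: d(245) · φ(735/245) = 6 · 2 = 12
  d = 735: d(735) · φ(735/735) = 12 · 1 = 12
Summing: (d * φ)(735) = 336 + 336 + 168 + 96 + 168 + 96 + 48 + 24 + 48 + 24 + 12 + 12 = 1368.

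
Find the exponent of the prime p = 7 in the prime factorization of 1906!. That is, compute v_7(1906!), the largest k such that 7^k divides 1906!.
v_7(1906!) = 315

Legendre's formula: v_p(n!) = Σ_{k ≥ 1} ⌊n / p^k⌋. For p = 7, n = 1906, the terms are:
  ⌊1906/7^1⌋ = ⌊1906/7⌋ = 272
  ⌊1906/7^2⌋ = ⌊1906/49⌋ = 38
  ⌊1906/7^3⌋ = ⌊1906/343⌋ = 5
(the next term ⌊1906/7^4⌋ = 0, terminating the sum). Summing: v_7(1906!) = 272 + 38 + 5 = 315.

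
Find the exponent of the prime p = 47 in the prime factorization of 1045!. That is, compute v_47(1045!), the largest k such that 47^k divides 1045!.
v_47(1045!) = 22

Legendre's formula: v_p(n!) = Σ_{k ≥ 1} ⌊n / p^k⌋. For p = 47, n = 1045, the terms are:
  ⌊1045/47^1⌋ = ⌊1045/47⌋ = 22
(the next term ⌊1045/47^2⌋ = 0, terminating the sum). Summing: v_47(1045!) = 22 = 22.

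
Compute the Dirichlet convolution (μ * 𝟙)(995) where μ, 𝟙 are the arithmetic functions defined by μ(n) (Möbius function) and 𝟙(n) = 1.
(μ * 𝟙)(995) = 0

Divisors of 995: [1, 5, 199, 995]. For each d | 995:
  d = 1: μ(1) · 𝟙(995/1) = 1 · 1 = 1
  d = 5: μ(5) · 𝟙(995/5) = -1 · 1 = -1
  d = 199: μ(199) · 𝟙(995/199) = -1 · 1 = -1
  d = 995: μ(995) · 𝟙(995/995) = 1 · 1 = 1
Summing: (μ * 𝟙)(995) = 1 + -1 + -1 + 1 = 0.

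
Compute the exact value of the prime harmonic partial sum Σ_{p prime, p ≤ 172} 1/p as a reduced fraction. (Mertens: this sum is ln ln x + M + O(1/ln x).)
Σ 1/p = 1840793455149223796977553240989608507934961889604586193282330007699/962947420735983927056946215901134429196419130606213075415963491270

π(172) = 39, so the primes ≤ 172 are [2, 3, 5, 7, 11, 13, 17, 19, 23, 29, 31, 37, 41, 43, 47, 53, 59, 61, 67, 71, 73, 79, 83, 89, 97, 101, 103, 107, 109, 113, 127, 131, 137, 139, 149, 151, 157, 163, 167]. Summing 1/p over these primes: 1840793455149223796977553240989608507934961889604586193282330007699/962947420735983927056946215901134429196419130606213075415963491270 ≈ 1.9116. Mertens estimate ln ln(172) + 0.2615 ≈ 1.9000.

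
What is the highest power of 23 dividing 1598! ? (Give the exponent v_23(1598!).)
v_23(1598!) = 72

Legendre's formula: v_p(n!) = Σ_{k ≥ 1} ⌊n / p^k⌋. For p = 23, n = 1598, the terms are:
  ⌊1598/23^1⌋ = ⌊1598/23⌋ = 69
  ⌊1598/23^2⌋ = ⌊1598/529⌋ = 3
(the next term ⌊1598/23^3⌋ = 0, terminating the sum). Summing: v_23(1598!) = 69 + 3 = 72.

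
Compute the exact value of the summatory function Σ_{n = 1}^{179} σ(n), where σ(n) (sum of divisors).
Σ_{n ≤ 179} σ(n) = 26274

Compute σ(n) for each 1 ≤ n ≤ 179: σ(1) = 1, σ(2) = 3, σ(3) = 4, σ(4) = 7, σ(5) = 6, σ(6) = 12, σ(7) = 8, σ(8) = 15, σ(9) = 13, σ(10) = 18, σ(11) = 12, σ(12) = 28, σ(13) = 14, σ(14) = 24, σ(15) = 24, σ(16) = 31, σ(17) = 18, σ(18) = 39, σ(19) = 20, σ(20) = 42, σ(21) = 32, σ(22) = 36, σ(23) = 24, σ(24) = 60, σ(25) = 31, σ(26) = 42, σ(27) = 40, σ(28) = 56, σ(29) = 30, σ(30) = 72, σ(31) = 32, σ(32) = 63, σ(33) = 48, σ(34) = 54, σ(35) = 48, σ(36) = 91, σ(37) = 38, σ(38) = 60, σ(39) = 56, σ(40) = 90, σ(41) = 42, σ(42) = 96, σ(43) = 44, σ(44) = 84, σ(45) = 78, σ(46) = 72, σ(47) = 48, σ(48) = 124, σ(49) = 57, σ(50) = 93, σ(51) = 72, σ(52) = 98, σ(53) = 54, σ(54) = 120, σ(55) = 72, σ(56) = 120, σ(57) = 80, σ(58) = 90, σ(59) = 60, σ(60) = 168, σ(61) = 62, σ(62) = 96, σ(63) = 104, σ(64) = 127, σ(65) = 84, σ(66) = 144, σ(67) = 68, σ(68) = 126, σ(69) = 96, σ(70) = 144, σ(71) = 72, σ(72) = 195, σ(73) = 74, σ(74) = 114, σ(75) = 124, σ(76) = 140, σ(77) = 96, σ(78) = 168, σ(79) = 80, σ(80) = 186, σ(81) = 121, σ(82) = 126, σ(83) = 84, σ(84) = 224, σ(85) = 108, σ(86) = 132, σ(87) = 120, σ(88) = 180, σ(89) = 90, σ(90) = 234, σ(91) = 112, σ(92) = 168, σ(93) = 128, σ(94) = 144, σ(95) = 120, σ(96) = 252, σ(97) = 98, σ(98) = 171, σ(99) = 156, σ(100) = 217, σ(101) = 102, σ(102) = 216, σ(103) = 104, σ(104) = 210, σ(105) = 192, σ(106) = 162, σ(107) = 108, σ(108) = 280, σ(109) = 110, σ(110) = 216, σ(111) = 152, σ(112) = 248, σ(113) = 114, σ(114) = 240, σ(115) = 144, σ(116) = 210, σ(117) = 182, σ(118) = 180, σ(119) = 144, σ(120) = 360, σ(121) = 133, σ(122) = 186, σ(123) = 168, σ(124) = 224, σ(125) = 156, σ(126) = 312, σ(127) = 128, σ(128) = 255, σ(129) = 176, σ(130) = 252, σ(131) = 132, σ(132) = 336, σ(133) = 160, σ(134) = 204, σ(135) = 240, σ(136) = 270, σ(137) = 138, σ(138) = 288, σ(139) = 140, σ(140) = 336, σ(141) = 192, σ(142) = 216, σ(143) = 168, σ(144) = 403, σ(145) = 180, σ(146) = 222, σ(147) = 228, σ(148) = 266, σ(149) = 150, σ(150) = 372, σ(151) = 152, σ(152) = 300, σ(153) = 234, σ(154) = 288, σ(155) = 192, σ(156) = 392, σ(157) = 158, σ(158) = 240, σ(159) = 216, σ(160) = 378, σ(161) = 192, σ(162) = 363, σ(163) = 164, σ(164) = 294, σ(165) = 288, σ(166) = 252, σ(167) = 168, σ(168) = 480, σ(169) = 183, σ(170) = 324, σ(171) = 260, σ(172) = 308, σ(173) = 174, σ(174) = 360, σ(175) = 248, σ(176) = 372, σ(177) = 240, σ(178) = 270, σ(179) = 180. Summing all 179 values: 26274. (Average order: Σ_{n ≤ x} σ(n) ~ (π²/12) x². For x = 179, (π²/12)·179² ≈ 26352.67.)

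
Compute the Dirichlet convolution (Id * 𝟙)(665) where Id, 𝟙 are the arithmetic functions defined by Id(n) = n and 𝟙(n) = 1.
(Id * 𝟙)(665) = 960

Divisors of 665: [1, 5, 7, 19, 35, 95, 133, 665]. For each d | 665:
  d = 1: Id(1) · 𝟙(665/1) = 1 · 1 = 1
  d = 5: Id(5) · 𝟙(665/5) = 5 · 1 = 5
  d = 7: Id(7) · 𝟙(665/7) = 7 · 1 = 7
  d = 19: Id(19) · 𝟙(665/19) = 19 · 1 = 19
  d = 35: Id(35) · 𝟙(665/35) = 35 · 1 = 35
  d = 95: Id(95) · 𝟙(665/95) = 95 · 1 = 95
  d = 133: Id(133) · 𝟙(665/133) = 133 · 1 = 133
  d = 665: Id(665) · 𝟙(665/665) = 665 · 1 = 665
Summing: (Id * 𝟙)(665) = 1 + 5 + 7 + 19 + 35 + 95 + 133 + 665 = 960.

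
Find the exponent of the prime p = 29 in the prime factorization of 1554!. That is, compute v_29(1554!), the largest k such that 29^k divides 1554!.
v_29(1554!) = 54

Legendre's formula: v_p(n!) = Σ_{k ≥ 1} ⌊n / p^k⌋. For p = 29, n = 1554, the terms are:
  ⌊1554/29^1⌋ = ⌊1554/29⌋ = 53
  ⌊1554/29^2⌋ = ⌊1554/841⌋ = 1
(the next term ⌊1554/29^3⌋ = 0, terminating the sum). Summing: v_29(1554!) = 53 + 1 = 54.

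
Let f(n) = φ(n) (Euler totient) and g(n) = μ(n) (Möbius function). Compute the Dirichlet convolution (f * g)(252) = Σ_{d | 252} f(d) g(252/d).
(φ * μ)(252) = 20

Divisors of 252: [1, 2, 3, 4, 6, 7, 9, 12, 14, 18, 21, 28, 36, 42, 63, 84, 126, 252]. For each d | 252:
  d = 1: φ(1) · μ(252/1) = 1 · 0 = 0
  d = 2: φ(2) · μ(252/2) = 1 · 0 = 0
  d = 3: φ(3) · μ(252/3) = 2 · 0 = 0
  d = 4: φ(4) · μ(252/4) = 2 · 0 = 0
  d = 6: φ(6) · μ(252/6) = 2 · -1 = -2
  d = 7: φ(7) · μ(252/7) = 6 · 0 = 0
  d = 9: φ(9) · μ(252/9) = 6 · 0 = 0
  d = 12: φ(12) · μ(252/12) = 4 · 1 = 4
  d = 14: φ(14) · μ(252/14) = 6 · 0 = 0
  d = 18: φ(18) · μ(252/18) = 6 · 1 = 6
  d = 21: φ(21) · μ(252/21) = 12 · 0 = 0
  d = 28: φ(28) · μ(252/28) = 12 · 0 = 0
  d = 36: φ(36) · μ(252/36) = 12 · -1 = -12
  d = 42: φ(42) · μ(252/42) = 12 · 1 = 12
  d = 63: φ(63) · μ(252/63) = 36 · 0 = 0
  d = 84: φ(84) · μ(252/84) = 24 · -1 = -24
  d = 126: φ(126) · μ(252/126) = 36 · -1 = -36
  d = 252: φ(252) · μ(252/252) = 72 · 1 = 72
Summing: (φ * μ)(252) = 0 + 0 + 0 + 0 + -2 + 0 + 0 + 4 + 0 + 6 + 0 + 0 + -12 + 12 + 0 + -24 + -36 + 72 = 20.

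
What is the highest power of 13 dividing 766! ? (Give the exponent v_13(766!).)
v_13(766!) = 62

Legendre's formula: v_p(n!) = Σ_{k ≥ 1} ⌊n / p^k⌋. For p = 13, n = 766, the terms are:
  ⌊766/13^1⌋ = ⌊766/13⌋ = 58
  ⌊766/13^2⌋ = ⌊766/169⌋ = 4
(the next term ⌊766/13^3⌋ = 0, terminating the sum). Summing: v_13(766!) = 58 + 4 = 62.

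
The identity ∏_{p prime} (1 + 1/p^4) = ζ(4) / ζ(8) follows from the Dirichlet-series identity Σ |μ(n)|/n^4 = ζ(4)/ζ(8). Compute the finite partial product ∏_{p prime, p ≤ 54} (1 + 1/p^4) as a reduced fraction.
∏ = 22191296873353842710281222970410269196792920578371108176528669216114688/20586999778381633591344384332656221508370849439367985929948634732675625

The primes p ≤ 54 are [2, 3, 5, 7, 11, 13, 17, 19, 23, 29, 31, 37, 41, 43, 47, 53]. For each, (1 + 1/p^4) = (p^4 + 1)/p^4. Multiplying these fractions over p ∈ [2, 3, 5, 7, 11, 13, 17, 19, 23, 29, 31, 37, 41, 43, 47, 53] gives 22191296873353842710281222970410269196792920578371108176528669216114688/20586999778381633591344384332656221508370849439367985929948634732675625. (In the limit P → ∞ this tends to ζ(4)/ζ(8).)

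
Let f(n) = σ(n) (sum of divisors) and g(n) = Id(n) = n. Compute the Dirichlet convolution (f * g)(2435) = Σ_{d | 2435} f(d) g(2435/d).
(σ * Id)(2435) = 10725

Divisors of 2435: [1, 5, 487, 2435]. For each d | 2435:
  d = 1: σ(1) · Id(2435/1) = 1 · 2435 = 2435
  d = 5: σ(5) · Id(2435/5) = 6 · 487 = 2922
  d = 487: σ(487) · Id(2435/487) = 488 · 5 = 2440
  d = 2435: σ(2435) · Id(2435/2435) = 2928 · 1 = 2928
Summing: (σ * Id)(2435) = 2435 + 2922 + 2440 + 2928 = 10725.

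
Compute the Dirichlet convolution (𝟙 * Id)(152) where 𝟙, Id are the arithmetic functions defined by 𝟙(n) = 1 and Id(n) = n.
(𝟙 * Id)(152) = 300

Divisors of 152: [1, 2, 4, 8, 19, 38, 76, 152]. For each d | 152:
  d = 1: 𝟙(1) · Id(152/1) = 1 · 152 = 152
  d = 2: 𝟙(2) · Id(152/2) = 1 · 76 = 76
  d = 4: 𝟙(4) · Id(152/4) = 1 · 38 = 38
  d = 8: 𝟙(8) · Id(152/8) = 1 · 19 = 19
  d = 19: 𝟙(19) · Id(152/19) = 1 · 8 = 8
  d = 38: 𝟙(38) · Id(152/38) = 1 · 4 = 4
  d = 76: 𝟙(76) · Id(152/76) = 1 · 2 = 2
  d = 152: 𝟙(152) · Id(152/152) = 1 · 1 = 1
Summing: (𝟙 * Id)(152) = 152 + 76 + 38 + 19 + 8 + 4 + 2 + 1 = 300.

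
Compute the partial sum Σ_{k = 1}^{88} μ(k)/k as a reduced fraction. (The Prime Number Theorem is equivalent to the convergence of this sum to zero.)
Σ μ(k)/k = 2609341595728673683821147444809/267064515689275851355624017992790

Values of μ(k) for 1 ≤ k ≤ 88: μ(1) = 1, μ(2) = -1, μ(3) = -1, μ(5) = -1, μ(6) = 1, μ(7) = -1, μ(10) = 1, μ(11) = -1, μ(13) = -1, μ(14) = 1, μ(15) = 1, μ(17) = -1, μ(19) = -1, μ(21) = 1, μ(22) = 1, μ(23) = -1, μ(26) = 1, μ(29) = -1, μ(30) = -1, μ(31) = -1, μ(33) = 1, μ(34) = 1, μ(35) = 1, μ(37) = -1, μ(38) = 1, μ(39) = 1, μ(41) = -1, μ(42) = -1, μ(43) = -1, μ(46) = 1, μ(47) = -1, μ(51) = 1, μ(53) = -1, μ(55) = 1, μ(57) = 1, μ(58) = 1, μ(59) = -1, μ(61) = -1, μ(62) = 1, μ(65) = 1, μ(66) = -1, μ(67) = -1, μ(69) = 1, μ(70) = -1, μ(71) = -1, μ(73) = -1, μ(74) = 1, μ(77) = 1, μ(78) = -1, μ(79) = -1, μ(82) = 1, μ(83) = -1, μ(85) = 1, μ(86) = 1, μ(87) = 1, with μ = 0 on non-squarefree integers. Summing μ(k)/k for k where μ(k) ≠ 0 gives 2609341595728673683821147444809/267064515689275851355624017992790 ≈ 0.0098. (PNT ⟺ this sum → 0 as n → ∞.)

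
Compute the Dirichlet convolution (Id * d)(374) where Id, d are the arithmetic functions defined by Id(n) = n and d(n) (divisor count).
(Id * d)(374) = 988

Divisors of 374: [1, 2, 11, 17, 22, 34, 187, 374]. For each d | 374:
  d = 1: Id(1) · d(374/1) = 1 · 8 = 8
  d = 2: Id(2) · d(374/2) = 2 · 4 = 8
  d = 11: Id(11) · d(374/11) = 11 · 4 = 44
  d = 17: Id(17) · d(374/17) = 17 · 4 = 68
  d = 22: Id(22) · d(374/22) = 22 · 2 = 44
  d = 34: Id(34) · d(374/34) = 34 · 2 = 68
  d = 187: Id(187) · d(374/187) = 187 · 2 = 374
  d = 374: Id(374) · d(374/374) = 374 · 1 = 374
Summing: (Id * d)(374) = 8 + 8 + 44 + 68 + 44 + 68 + 374 + 374 = 988.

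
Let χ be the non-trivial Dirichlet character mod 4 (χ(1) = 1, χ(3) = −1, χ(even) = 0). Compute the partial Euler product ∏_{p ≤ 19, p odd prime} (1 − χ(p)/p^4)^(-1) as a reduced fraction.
∏ = 10388364341566686475/10504466734429503488

The odd primes p ≤ 19 are [3, 5, 7, 11, 13, 17, 19]. For each, χ(p) = 1 if p ≡ 1 mod 4, χ(p) = −1 if p ≡ 3 mod 4. Taking (1 − χ(p)/p^4)^(-1) = p^4/(p^4 − χ(p)): (1 − (-1)/3^4)^(-1) · (1 − (1)/5^4)^(-1) · (1 − (-1)/7^4)^(-1) · (1 − (-1)/11^4)^(-1) · (1 − (1)/13^4)^(-1) · (1 − (1)/17^4)^(-1) · (1 − (-1)/19^4)^(-1) = 10388364341566686475/10504466734429503488.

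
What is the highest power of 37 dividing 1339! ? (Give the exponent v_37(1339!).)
v_37(1339!) = 36

Legendre's formula: v_p(n!) = Σ_{k ≥ 1} ⌊n / p^k⌋. For p = 37, n = 1339, the terms are:
  ⌊1339/37^1⌋ = ⌊1339/37⌋ = 36
(the next term ⌊1339/37^2⌋ = 0, terminating the sum). Summing: v_37(1339!) = 36 = 36.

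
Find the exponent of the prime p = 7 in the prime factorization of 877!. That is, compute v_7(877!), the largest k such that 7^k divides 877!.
v_7(877!) = 144

Legendre's formula: v_p(n!) = Σ_{k ≥ 1} ⌊n / p^k⌋. For p = 7, n = 877, the terms are:
  ⌊877/7^1⌋ = ⌊877/7⌋ = 125
  ⌊877/7^2⌋ = ⌊877/49⌋ = 17
  ⌊877/7^3⌋ = ⌊877/343⌋ = 2
(the next term ⌊877/7^4⌋ = 0, terminating the sum). Summing: v_7(877!) = 125 + 17 + 2 = 144.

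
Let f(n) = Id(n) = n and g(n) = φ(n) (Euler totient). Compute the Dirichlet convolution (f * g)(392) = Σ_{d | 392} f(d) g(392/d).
(Id * φ)(392) = 2660

Divisors of 392: [1, 2, 4, 7, 8, 14, 28, 49, 56, 98, 196, 392]. For each d | 392:
  d = 1: Id(1) · φ(392/1) = 1 · 168 = 168
  d = 2: Id(2) · φ(392/2) = 2 · 84 = 168
  d = 4: Id(4) · φ(392/4) = 4 · 42 = 168
  d = 7: Id(7) · φ(392/7) = 7 · 24 = 168
  d = 8: Id(8) · φ(392/8) = 8 · 42 = 336
  d = 14: Id(14) · φ(392/14) = 14 · 12 = 168
  d = 28: Id(28) · φ(392/28) = 28 · 6 = 168
  d = 49: Id(49) · φ(392/49) = 49 · 4 = 196
  d = 56: Id(56) · φ(392/56) = 56 · 6 = 336
  d = 98: Id(98) · φ(392/98) = 98 · 2 = 196
  d = 196: Id(196) · φ(392/196) = 196 · 1 = 196
  d = 392: Id(392) · φ(392/392) = 392 · 1 = 392
Summing: (Id * φ)(392) = 168 + 168 + 168 + 168 + 336 + 168 + 168 + 196 + 336 + 196 + 196 + 392 = 2660.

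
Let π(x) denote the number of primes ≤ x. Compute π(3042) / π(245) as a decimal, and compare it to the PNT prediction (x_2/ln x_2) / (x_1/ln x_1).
π(3042)/π(245) = 436/53 ≈ 8.2264;  PNT prediction ≈ 8.5166.

π(245) = 53 and π(3042) = 436, so π(3042)/π(245) ≈ 8.2264. The PNT-predicted ratio is (3042/ln(3042)) / (245/ln(245)) ≈ 8.5166. The two agree to within a few percent, as expected.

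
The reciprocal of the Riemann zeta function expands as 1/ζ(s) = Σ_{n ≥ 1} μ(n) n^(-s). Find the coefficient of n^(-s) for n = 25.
μ(25) = 0

Factor n = 25 = 5^2. μ(n) = 0 if any exponent ≥ 2 (not squarefree); otherwise μ(n) = (−1)^{ω(n)} where ω(n) is the number of distinct prime factors. Applying: μ(25) = 0.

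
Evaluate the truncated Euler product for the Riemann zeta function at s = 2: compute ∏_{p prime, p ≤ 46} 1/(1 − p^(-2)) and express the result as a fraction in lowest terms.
∏ = 1688189817927745147112851/1030750286035260801024000

The primes p ≤ 46 are [2, 3, 5, 7, 11, 13, 17, 19, 23, 29, 31, 37, 41, 43]. For each prime, (1 − 1/p^2)^(-1) = p^2 / (p^2 − 1). The product is (1 − 1/2^2)^(-1), (1 − 1/3^2)^(-1), (1 − 1/5^2)^(-1), (1 − 1/7^2)^(-1), (1 − 1/11^2)^(-1), (1 − 1/13^2)^(-1), (1 − 1/17^2)^(-1), (1 − 1/19^2)^(-1), (1 − 1/23^2)^(-1), (1 − 1/29^2)^(-1), (1 − 1/31^2)^(-1), (1 − 1/37^2)^(-1), (1 − 1/41^2)^(-1), (1 − 1/43^2)^(-1) = ∏ p^2 / (p^2 − 1) = 1688189817927745147112851/1030750286035260801024000.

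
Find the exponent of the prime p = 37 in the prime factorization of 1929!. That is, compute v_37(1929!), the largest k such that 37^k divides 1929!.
v_37(1929!) = 53

Legendre's formula: v_p(n!) = Σ_{k ≥ 1} ⌊n / p^k⌋. For p = 37, n = 1929, the terms are:
  ⌊1929/37^1⌋ = ⌊1929/37⌋ = 52
  ⌊1929/37^2⌋ = ⌊1929/1369⌋ = 1
(the next term ⌊1929/37^3⌋ = 0, terminating the sum). Summing: v_37(1929!) = 52 + 1 = 53.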